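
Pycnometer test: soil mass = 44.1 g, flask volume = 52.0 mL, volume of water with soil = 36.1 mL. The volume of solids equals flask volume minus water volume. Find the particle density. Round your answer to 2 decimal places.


Step 1: Volume of solids = flask volume - water volume with soil
Step 2: V_solids = 52.0 - 36.1 = 15.9 mL
Step 3: Particle density = mass / V_solids = 44.1 / 15.9 = 2.77 g/cm^3

2.77


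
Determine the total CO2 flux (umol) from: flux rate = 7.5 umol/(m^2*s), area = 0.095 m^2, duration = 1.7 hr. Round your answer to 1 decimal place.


Step 1: Convert time to seconds: 1.7 hr * 3600 = 6120.0 s
Step 2: Total = flux * area * time_s
Step 3: Total = 7.5 * 0.095 * 6120.0
Step 4: Total = 4360.5 umol

4360.5


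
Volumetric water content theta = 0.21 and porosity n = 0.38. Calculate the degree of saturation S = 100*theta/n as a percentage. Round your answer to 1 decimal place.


Step 1: S = 100 * theta_v / n
Step 2: S = 100 * 0.21 / 0.38
Step 3: S = 55.3%

55.3


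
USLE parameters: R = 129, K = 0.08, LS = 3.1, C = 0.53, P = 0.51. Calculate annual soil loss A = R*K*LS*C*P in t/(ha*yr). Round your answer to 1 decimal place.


Step 1: A = R * K * LS * C * P
Step 2: R * K = 129 * 0.08 = 10.32
Step 3: (R*K) * LS = 10.32 * 3.1 = 31.992
Step 4: * C * P = 31.992 * 0.53 * 0.51 = 8.6
Step 5: A = 8.6 t/(ha*yr)

8.6


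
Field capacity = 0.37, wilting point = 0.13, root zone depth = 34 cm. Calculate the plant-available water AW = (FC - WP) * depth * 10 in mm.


Step 1: Available water = (FC - WP) * depth * 10
Step 2: AW = (0.37 - 0.13) * 34 * 10
Step 3: AW = 0.24 * 34 * 10
Step 4: AW = 81.6 mm

81.6


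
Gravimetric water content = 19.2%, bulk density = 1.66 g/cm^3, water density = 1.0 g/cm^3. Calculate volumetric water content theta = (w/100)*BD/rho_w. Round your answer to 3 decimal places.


Step 1: theta = (w / 100) * BD / rho_w
Step 2: theta = (19.2 / 100) * 1.66 / 1.0
Step 3: theta = 0.192 * 1.66
Step 4: theta = 0.319

0.319


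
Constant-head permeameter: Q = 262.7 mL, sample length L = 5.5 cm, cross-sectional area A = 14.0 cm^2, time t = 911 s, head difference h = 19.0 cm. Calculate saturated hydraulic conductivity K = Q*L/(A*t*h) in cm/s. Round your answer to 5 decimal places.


Step 1: K = Q * L / (A * t * h)
Step 2: Numerator = 262.7 * 5.5 = 1444.85
Step 3: Denominator = 14.0 * 911 * 19.0 = 242326.0
Step 4: K = 1444.85 / 242326.0 = 0.00596 cm/s

0.00596


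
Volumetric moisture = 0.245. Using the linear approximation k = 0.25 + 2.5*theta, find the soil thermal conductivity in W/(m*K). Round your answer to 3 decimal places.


Step 1: k = 0.25 + 2.5 * theta
Step 2: k = 0.25 + 2.5 * 0.245
Step 3: k = 0.25 + 0.613
Step 4: k = 0.863 W/(m*K)

0.863


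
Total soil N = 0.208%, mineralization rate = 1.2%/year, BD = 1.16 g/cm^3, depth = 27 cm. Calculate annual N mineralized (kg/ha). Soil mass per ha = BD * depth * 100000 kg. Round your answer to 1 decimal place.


Step 1: Soil mass per ha = BD * depth * 100000 = 1.16 * 27 * 100000 = 3132000 kg
Step 2: Total N pool = soil mass * N%/100 = 3132000 * 0.208/100 = 6514.56 kg/ha
Step 3: N mineralized = N pool * rate%/100 = 6514.56 * 1.2/100 = 78.2 kg/ha/yr

78.2


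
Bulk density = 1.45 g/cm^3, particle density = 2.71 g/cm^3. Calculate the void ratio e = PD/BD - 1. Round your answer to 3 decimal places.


Step 1: e = PD / BD - 1
Step 2: e = 2.71 / 1.45 - 1
Step 3: e = 1.86897 - 1
Step 4: e = 0.869

0.869


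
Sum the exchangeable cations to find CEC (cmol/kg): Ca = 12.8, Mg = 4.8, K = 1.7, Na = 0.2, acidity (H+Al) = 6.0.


Step 1: CEC = Ca + Mg + K + Na + (H+Al)
Step 2: CEC = 12.8 + 4.8 + 1.7 + 0.2 + 6.0
Step 3: CEC = 25.5 cmol/kg

25.5


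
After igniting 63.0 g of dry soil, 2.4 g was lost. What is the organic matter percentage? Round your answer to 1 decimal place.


Step 1: OM% = 100 * LOI / sample mass
Step 2: OM = 100 * 2.4 / 63.0
Step 3: OM = 3.8%

3.8


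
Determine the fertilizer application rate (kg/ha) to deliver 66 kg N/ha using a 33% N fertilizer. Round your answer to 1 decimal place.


Step 1: Fertilizer rate = target N / (N content / 100)
Step 2: Rate = 66 / (33 / 100)
Step 3: Rate = 66 / 0.33
Step 4: Rate = 200.0 kg/ha

200.0


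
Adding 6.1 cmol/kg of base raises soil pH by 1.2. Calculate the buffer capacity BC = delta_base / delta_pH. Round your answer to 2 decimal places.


Step 1: BC = change in base / change in pH
Step 2: BC = 6.1 / 1.2
Step 3: BC = 5.08 cmol/(kg*pH unit)

5.08


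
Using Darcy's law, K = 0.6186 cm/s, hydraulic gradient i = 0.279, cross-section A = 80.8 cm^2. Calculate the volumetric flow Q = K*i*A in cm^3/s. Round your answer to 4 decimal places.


Step 1: Apply Darcy's law: Q = K * i * A
Step 2: Q = 0.6186 * 0.279 * 80.8
Step 3: Q = 13.9452 cm^3/s

13.9452


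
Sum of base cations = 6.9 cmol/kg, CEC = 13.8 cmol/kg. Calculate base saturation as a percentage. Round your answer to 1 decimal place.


Step 1: BS = 100 * (sum of bases) / CEC
Step 2: BS = 100 * 6.9 / 13.8
Step 3: BS = 50.0%

50.0


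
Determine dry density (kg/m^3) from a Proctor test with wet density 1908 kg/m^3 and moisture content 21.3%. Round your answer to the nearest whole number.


Step 1: Dry density = wet density / (1 + w/100)
Step 2: Dry density = 1908 / (1 + 21.3/100)
Step 3: Dry density = 1908 / 1.213
Step 4: Dry density = 1573 kg/m^3

1573


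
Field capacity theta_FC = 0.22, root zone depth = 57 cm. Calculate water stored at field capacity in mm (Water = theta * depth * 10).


Step 1: Water (mm) = theta_FC * depth (cm) * 10
Step 2: Water = 0.22 * 57 * 10
Step 3: Water = 125.4 mm

125.4


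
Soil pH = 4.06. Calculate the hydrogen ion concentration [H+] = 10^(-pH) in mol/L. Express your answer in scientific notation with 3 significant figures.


Step 1: [H+] = 10^(-pH)
Step 2: [H+] = 10^(-4.06)
Step 3: [H+] = 8.71e-05 mol/L

8.71e-05


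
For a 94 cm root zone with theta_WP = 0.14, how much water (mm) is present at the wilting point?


Step 1: Water (mm) = theta_WP * depth * 10
Step 2: Water = 0.14 * 94 * 10
Step 3: Water = 131.6 mm

131.6


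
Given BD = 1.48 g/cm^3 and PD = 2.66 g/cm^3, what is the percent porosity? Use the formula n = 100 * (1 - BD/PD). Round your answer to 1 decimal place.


Step 1: Formula: n = 100 * (1 - BD / PD)
Step 2: n = 100 * (1 - 1.48 / 2.66)
Step 3: n = 100 * (1 - 0.55639)
Step 4: n = 44.4%

44.4


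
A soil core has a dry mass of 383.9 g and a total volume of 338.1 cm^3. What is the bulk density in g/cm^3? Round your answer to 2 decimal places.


Step 1: Identify the formula: BD = dry mass / volume
Step 2: Substitute values: BD = 383.9 / 338.1
Step 3: BD = 1.14 g/cm^3

1.14


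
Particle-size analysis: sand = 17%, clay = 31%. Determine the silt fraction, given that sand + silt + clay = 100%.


Step 1: sand + silt + clay = 100%
Step 2: silt = 100 - sand - clay
Step 3: silt = 100 - 17 - 31
Step 4: silt = 52%

52


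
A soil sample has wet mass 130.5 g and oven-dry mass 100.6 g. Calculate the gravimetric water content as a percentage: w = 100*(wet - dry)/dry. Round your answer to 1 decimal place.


Step 1: Water mass = wet - dry = 130.5 - 100.6 = 29.9 g
Step 2: w = 100 * water mass / dry mass
Step 3: w = 100 * 29.9 / 100.6 = 29.7%

29.7


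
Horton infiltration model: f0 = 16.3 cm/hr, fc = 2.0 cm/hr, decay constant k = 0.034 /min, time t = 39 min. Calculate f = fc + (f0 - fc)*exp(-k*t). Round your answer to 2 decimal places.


Step 1: f = fc + (f0 - fc) * exp(-k * t)
Step 2: exp(-0.034 * 39) = 0.265537
Step 3: f = 2.0 + (16.3 - 2.0) * 0.265537
Step 4: f = 2.0 + 14.3 * 0.265537
Step 5: f = 5.8 cm/hr

5.8


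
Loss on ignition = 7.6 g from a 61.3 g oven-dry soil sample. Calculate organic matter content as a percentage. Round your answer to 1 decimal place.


Step 1: OM% = 100 * LOI / sample mass
Step 2: OM = 100 * 7.6 / 61.3
Step 3: OM = 12.4%

12.4


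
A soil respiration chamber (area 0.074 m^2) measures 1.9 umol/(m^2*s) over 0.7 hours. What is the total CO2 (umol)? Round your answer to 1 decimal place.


Step 1: Convert time to seconds: 0.7 hr * 3600 = 2520.0 s
Step 2: Total = flux * area * time_s
Step 3: Total = 1.9 * 0.074 * 2520.0
Step 4: Total = 354.3 umol

354.3


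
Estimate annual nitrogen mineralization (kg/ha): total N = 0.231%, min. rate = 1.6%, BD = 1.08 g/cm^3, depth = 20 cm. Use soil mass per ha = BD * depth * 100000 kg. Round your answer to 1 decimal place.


Step 1: Soil mass per ha = BD * depth * 100000 = 1.08 * 20 * 100000 = 2160000 kg
Step 2: Total N pool = soil mass * N%/100 = 2160000 * 0.231/100 = 4989.6 kg/ha
Step 3: N mineralized = N pool * rate%/100 = 4989.6 * 1.6/100 = 79.8 kg/ha/yr

79.8


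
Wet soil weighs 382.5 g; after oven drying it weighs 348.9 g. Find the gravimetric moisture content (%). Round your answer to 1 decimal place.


Step 1: Water mass = wet - dry = 382.5 - 348.9 = 33.6 g
Step 2: w = 100 * water mass / dry mass
Step 3: w = 100 * 33.6 / 348.9 = 9.6%

9.6


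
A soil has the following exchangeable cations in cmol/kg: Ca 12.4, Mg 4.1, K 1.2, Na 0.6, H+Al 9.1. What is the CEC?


Step 1: CEC = Ca + Mg + K + Na + (H+Al)
Step 2: CEC = 12.4 + 4.1 + 1.2 + 0.6 + 9.1
Step 3: CEC = 27.4 cmol/kg

27.4


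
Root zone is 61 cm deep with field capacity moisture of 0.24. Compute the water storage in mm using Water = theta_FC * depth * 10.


Step 1: Water (mm) = theta_FC * depth (cm) * 10
Step 2: Water = 0.24 * 61 * 10
Step 3: Water = 146.4 mm

146.4


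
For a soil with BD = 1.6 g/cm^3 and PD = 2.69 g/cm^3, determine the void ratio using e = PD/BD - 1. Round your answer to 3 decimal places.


Step 1: e = PD / BD - 1
Step 2: e = 2.69 / 1.6 - 1
Step 3: e = 1.68125 - 1
Step 4: e = 0.681

0.681


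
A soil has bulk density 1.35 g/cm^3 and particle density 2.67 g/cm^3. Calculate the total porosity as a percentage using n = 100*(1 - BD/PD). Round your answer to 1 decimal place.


Step 1: Formula: n = 100 * (1 - BD / PD)
Step 2: n = 100 * (1 - 1.35 / 2.67)
Step 3: n = 100 * (1 - 0.50562)
Step 4: n = 49.4%

49.4


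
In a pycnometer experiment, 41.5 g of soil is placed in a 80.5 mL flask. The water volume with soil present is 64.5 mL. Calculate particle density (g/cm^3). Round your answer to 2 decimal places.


Step 1: Volume of solids = flask volume - water volume with soil
Step 2: V_solids = 80.5 - 64.5 = 16.0 mL
Step 3: Particle density = mass / V_solids = 41.5 / 16.0 = 2.59 g/cm^3

2.59


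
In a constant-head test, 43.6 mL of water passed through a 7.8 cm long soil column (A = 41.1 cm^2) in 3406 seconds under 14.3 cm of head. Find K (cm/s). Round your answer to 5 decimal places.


Step 1: K = Q * L / (A * t * h)
Step 2: Numerator = 43.6 * 7.8 = 340.08
Step 3: Denominator = 41.1 * 3406 * 14.3 = 2001808.38
Step 4: K = 340.08 / 2001808.38 = 0.00017 cm/s

0.00017


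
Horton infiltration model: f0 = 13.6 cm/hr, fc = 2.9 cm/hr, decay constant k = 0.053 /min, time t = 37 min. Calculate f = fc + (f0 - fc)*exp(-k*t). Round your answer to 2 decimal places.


Step 1: f = fc + (f0 - fc) * exp(-k * t)
Step 2: exp(-0.053 * 37) = 0.140718
Step 3: f = 2.9 + (13.6 - 2.9) * 0.140718
Step 4: f = 2.9 + 10.7 * 0.140718
Step 5: f = 4.41 cm/hr

4.41


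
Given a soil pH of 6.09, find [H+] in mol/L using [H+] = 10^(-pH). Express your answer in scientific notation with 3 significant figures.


Step 1: [H+] = 10^(-pH)
Step 2: [H+] = 10^(-6.09)
Step 3: [H+] = 8.13e-07 mol/L

8.13e-07


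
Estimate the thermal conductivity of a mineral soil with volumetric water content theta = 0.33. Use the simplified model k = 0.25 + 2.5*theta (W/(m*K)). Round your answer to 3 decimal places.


Step 1: k = 0.25 + 2.5 * theta
Step 2: k = 0.25 + 2.5 * 0.33
Step 3: k = 0.25 + 0.825
Step 4: k = 1.075 W/(m*K)

1.075


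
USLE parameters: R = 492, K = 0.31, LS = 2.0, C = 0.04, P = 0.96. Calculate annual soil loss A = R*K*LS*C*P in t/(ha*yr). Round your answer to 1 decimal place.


Step 1: A = R * K * LS * C * P
Step 2: R * K = 492 * 0.31 = 152.52
Step 3: (R*K) * LS = 152.52 * 2.0 = 305.04
Step 4: * C * P = 305.04 * 0.04 * 0.96 = 11.7
Step 5: A = 11.7 t/(ha*yr)

11.7


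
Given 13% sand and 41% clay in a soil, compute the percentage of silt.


Step 1: sand + silt + clay = 100%
Step 2: silt = 100 - sand - clay
Step 3: silt = 100 - 13 - 41
Step 4: silt = 46%

46


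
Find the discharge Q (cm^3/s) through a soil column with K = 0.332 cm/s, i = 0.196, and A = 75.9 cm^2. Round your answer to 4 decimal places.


Step 1: Apply Darcy's law: Q = K * i * A
Step 2: Q = 0.332 * 0.196 * 75.9
Step 3: Q = 4.939 cm^3/s

4.939


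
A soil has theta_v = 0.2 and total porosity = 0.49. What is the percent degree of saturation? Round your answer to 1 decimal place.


Step 1: S = 100 * theta_v / n
Step 2: S = 100 * 0.2 / 0.49
Step 3: S = 40.8%

40.8


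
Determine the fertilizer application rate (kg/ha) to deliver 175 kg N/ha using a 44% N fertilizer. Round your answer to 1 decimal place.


Step 1: Fertilizer rate = target N / (N content / 100)
Step 2: Rate = 175 / (44 / 100)
Step 3: Rate = 175 / 0.44
Step 4: Rate = 397.7 kg/ha

397.7


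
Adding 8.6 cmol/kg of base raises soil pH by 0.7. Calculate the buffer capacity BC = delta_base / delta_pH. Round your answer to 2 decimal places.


Step 1: BC = change in base / change in pH
Step 2: BC = 8.6 / 0.7
Step 3: BC = 12.29 cmol/(kg*pH unit)

12.29


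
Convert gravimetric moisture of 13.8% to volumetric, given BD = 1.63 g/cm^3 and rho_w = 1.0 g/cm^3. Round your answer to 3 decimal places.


Step 1: theta = (w / 100) * BD / rho_w
Step 2: theta = (13.8 / 100) * 1.63 / 1.0
Step 3: theta = 0.138 * 1.63
Step 4: theta = 0.225

0.225


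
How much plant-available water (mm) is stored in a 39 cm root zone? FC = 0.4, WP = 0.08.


Step 1: Available water = (FC - WP) * depth * 10
Step 2: AW = (0.4 - 0.08) * 39 * 10
Step 3: AW = 0.32 * 39 * 10
Step 4: AW = 124.8 mm

124.8


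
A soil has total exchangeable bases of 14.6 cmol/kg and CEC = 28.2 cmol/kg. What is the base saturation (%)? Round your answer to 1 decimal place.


Step 1: BS = 100 * (sum of bases) / CEC
Step 2: BS = 100 * 14.6 / 28.2
Step 3: BS = 51.8%

51.8


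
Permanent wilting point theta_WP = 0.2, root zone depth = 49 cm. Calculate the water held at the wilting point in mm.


Step 1: Water (mm) = theta_WP * depth * 10
Step 2: Water = 0.2 * 49 * 10
Step 3: Water = 98.0 mm

98.0


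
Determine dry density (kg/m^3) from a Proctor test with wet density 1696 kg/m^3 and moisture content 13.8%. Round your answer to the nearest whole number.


Step 1: Dry density = wet density / (1 + w/100)
Step 2: Dry density = 1696 / (1 + 13.8/100)
Step 3: Dry density = 1696 / 1.138
Step 4: Dry density = 1490 kg/m^3

1490


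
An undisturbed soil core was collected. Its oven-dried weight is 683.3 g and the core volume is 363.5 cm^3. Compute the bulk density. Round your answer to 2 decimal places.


Step 1: Identify the formula: BD = dry mass / volume
Step 2: Substitute values: BD = 683.3 / 363.5
Step 3: BD = 1.88 g/cm^3

1.88


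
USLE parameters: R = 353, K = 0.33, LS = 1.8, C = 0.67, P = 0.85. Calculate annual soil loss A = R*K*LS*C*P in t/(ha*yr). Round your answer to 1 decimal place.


Step 1: A = R * K * LS * C * P
Step 2: R * K = 353 * 0.33 = 116.49
Step 3: (R*K) * LS = 116.49 * 1.8 = 209.682
Step 4: * C * P = 209.682 * 0.67 * 0.85 = 119.4
Step 5: A = 119.4 t/(ha*yr)

119.4


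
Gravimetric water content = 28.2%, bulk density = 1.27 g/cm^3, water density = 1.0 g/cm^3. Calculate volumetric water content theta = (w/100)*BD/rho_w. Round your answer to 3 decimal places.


Step 1: theta = (w / 100) * BD / rho_w
Step 2: theta = (28.2 / 100) * 1.27 / 1.0
Step 3: theta = 0.282 * 1.27
Step 4: theta = 0.358

0.358


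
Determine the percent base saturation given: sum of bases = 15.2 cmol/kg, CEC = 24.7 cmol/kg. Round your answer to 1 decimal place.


Step 1: BS = 100 * (sum of bases) / CEC
Step 2: BS = 100 * 15.2 / 24.7
Step 3: BS = 61.5%

61.5


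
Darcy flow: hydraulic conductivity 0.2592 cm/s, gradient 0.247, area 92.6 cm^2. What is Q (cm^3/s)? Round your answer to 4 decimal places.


Step 1: Apply Darcy's law: Q = K * i * A
Step 2: Q = 0.2592 * 0.247 * 92.6
Step 3: Q = 5.9285 cm^3/s

5.9285


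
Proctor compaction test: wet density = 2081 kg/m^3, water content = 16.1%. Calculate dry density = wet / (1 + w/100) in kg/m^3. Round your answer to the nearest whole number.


Step 1: Dry density = wet density / (1 + w/100)
Step 2: Dry density = 2081 / (1 + 16.1/100)
Step 3: Dry density = 2081 / 1.161
Step 4: Dry density = 1792 kg/m^3

1792


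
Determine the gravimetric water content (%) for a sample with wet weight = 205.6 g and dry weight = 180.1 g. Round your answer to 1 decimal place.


Step 1: Water mass = wet - dry = 205.6 - 180.1 = 25.5 g
Step 2: w = 100 * water mass / dry mass
Step 3: w = 100 * 25.5 / 180.1 = 14.2%

14.2


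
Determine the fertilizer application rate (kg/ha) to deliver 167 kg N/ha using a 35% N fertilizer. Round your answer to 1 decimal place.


Step 1: Fertilizer rate = target N / (N content / 100)
Step 2: Rate = 167 / (35 / 100)
Step 3: Rate = 167 / 0.35
Step 4: Rate = 477.1 kg/ha

477.1


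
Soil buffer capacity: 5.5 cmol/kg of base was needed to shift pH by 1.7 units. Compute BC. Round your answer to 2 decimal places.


Step 1: BC = change in base / change in pH
Step 2: BC = 5.5 / 1.7
Step 3: BC = 3.24 cmol/(kg*pH unit)

3.24


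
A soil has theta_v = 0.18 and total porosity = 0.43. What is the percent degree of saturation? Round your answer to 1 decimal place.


Step 1: S = 100 * theta_v / n
Step 2: S = 100 * 0.18 / 0.43
Step 3: S = 41.9%

41.9


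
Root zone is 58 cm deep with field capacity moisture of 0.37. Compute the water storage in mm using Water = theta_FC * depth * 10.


Step 1: Water (mm) = theta_FC * depth (cm) * 10
Step 2: Water = 0.37 * 58 * 10
Step 3: Water = 214.6 mm

214.6


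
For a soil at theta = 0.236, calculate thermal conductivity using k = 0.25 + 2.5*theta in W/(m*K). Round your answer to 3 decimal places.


Step 1: k = 0.25 + 2.5 * theta
Step 2: k = 0.25 + 2.5 * 0.236
Step 3: k = 0.25 + 0.59
Step 4: k = 0.84 W/(m*K)

0.84


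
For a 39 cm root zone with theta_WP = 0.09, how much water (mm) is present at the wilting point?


Step 1: Water (mm) = theta_WP * depth * 10
Step 2: Water = 0.09 * 39 * 10
Step 3: Water = 35.1 mm

35.1


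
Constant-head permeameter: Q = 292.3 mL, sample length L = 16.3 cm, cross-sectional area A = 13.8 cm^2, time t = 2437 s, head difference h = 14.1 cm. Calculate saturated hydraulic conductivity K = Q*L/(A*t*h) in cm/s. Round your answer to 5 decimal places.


Step 1: K = Q * L / (A * t * h)
Step 2: Numerator = 292.3 * 16.3 = 4764.49
Step 3: Denominator = 13.8 * 2437 * 14.1 = 474191.46
Step 4: K = 4764.49 / 474191.46 = 0.01005 cm/s

0.01005


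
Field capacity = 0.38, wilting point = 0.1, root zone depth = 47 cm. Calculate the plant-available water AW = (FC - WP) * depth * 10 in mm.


Step 1: Available water = (FC - WP) * depth * 10
Step 2: AW = (0.38 - 0.1) * 47 * 10
Step 3: AW = 0.28 * 47 * 10
Step 4: AW = 131.6 mm

131.6


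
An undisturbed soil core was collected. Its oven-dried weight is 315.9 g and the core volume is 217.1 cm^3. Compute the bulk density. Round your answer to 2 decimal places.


Step 1: Identify the formula: BD = dry mass / volume
Step 2: Substitute values: BD = 315.9 / 217.1
Step 3: BD = 1.46 g/cm^3

1.46


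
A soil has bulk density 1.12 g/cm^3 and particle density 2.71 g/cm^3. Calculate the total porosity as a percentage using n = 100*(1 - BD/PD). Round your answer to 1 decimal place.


Step 1: Formula: n = 100 * (1 - BD / PD)
Step 2: n = 100 * (1 - 1.12 / 2.71)
Step 3: n = 100 * (1 - 0.41328)
Step 4: n = 58.7%

58.7


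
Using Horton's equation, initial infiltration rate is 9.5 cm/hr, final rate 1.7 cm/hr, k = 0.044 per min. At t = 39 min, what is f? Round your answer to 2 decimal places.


Step 1: f = fc + (f0 - fc) * exp(-k * t)
Step 2: exp(-0.044 * 39) = 0.179784
Step 3: f = 1.7 + (9.5 - 1.7) * 0.179784
Step 4: f = 1.7 + 7.8 * 0.179784
Step 5: f = 3.1 cm/hr

3.1


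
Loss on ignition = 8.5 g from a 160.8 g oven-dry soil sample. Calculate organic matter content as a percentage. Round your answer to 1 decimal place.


Step 1: OM% = 100 * LOI / sample mass
Step 2: OM = 100 * 8.5 / 160.8
Step 3: OM = 5.3%

5.3


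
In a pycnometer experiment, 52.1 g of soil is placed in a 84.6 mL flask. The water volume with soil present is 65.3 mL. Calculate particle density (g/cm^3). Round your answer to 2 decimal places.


Step 1: Volume of solids = flask volume - water volume with soil
Step 2: V_solids = 84.6 - 65.3 = 19.3 mL
Step 3: Particle density = mass / V_solids = 52.1 / 19.3 = 2.7 g/cm^3

2.7


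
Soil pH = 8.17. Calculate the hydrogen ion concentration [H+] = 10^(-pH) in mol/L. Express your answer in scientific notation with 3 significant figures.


Step 1: [H+] = 10^(-pH)
Step 2: [H+] = 10^(-8.17)
Step 3: [H+] = 6.76e-09 mol/L

6.76e-09


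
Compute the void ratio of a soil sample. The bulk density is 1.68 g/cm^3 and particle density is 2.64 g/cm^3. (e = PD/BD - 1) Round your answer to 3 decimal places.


Step 1: e = PD / BD - 1
Step 2: e = 2.64 / 1.68 - 1
Step 3: e = 1.57143 - 1
Step 4: e = 0.571

0.571


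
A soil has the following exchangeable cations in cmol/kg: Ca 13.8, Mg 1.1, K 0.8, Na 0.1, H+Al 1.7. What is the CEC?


Step 1: CEC = Ca + Mg + K + Na + (H+Al)
Step 2: CEC = 13.8 + 1.1 + 0.8 + 0.1 + 1.7
Step 3: CEC = 17.5 cmol/kg

17.5


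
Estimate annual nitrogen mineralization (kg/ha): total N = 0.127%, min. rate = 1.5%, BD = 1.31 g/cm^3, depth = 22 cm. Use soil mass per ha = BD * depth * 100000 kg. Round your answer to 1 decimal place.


Step 1: Soil mass per ha = BD * depth * 100000 = 1.31 * 22 * 100000 = 2882000 kg
Step 2: Total N pool = soil mass * N%/100 = 2882000 * 0.127/100 = 3660.14 kg/ha
Step 3: N mineralized = N pool * rate%/100 = 3660.14 * 1.5/100 = 54.9 kg/ha/yr

54.9


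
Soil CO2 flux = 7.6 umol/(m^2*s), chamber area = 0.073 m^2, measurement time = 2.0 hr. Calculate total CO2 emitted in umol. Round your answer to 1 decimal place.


Step 1: Convert time to seconds: 2.0 hr * 3600 = 7200.0 s
Step 2: Total = flux * area * time_s
Step 3: Total = 7.6 * 0.073 * 7200.0
Step 4: Total = 3994.6 umol

3994.6


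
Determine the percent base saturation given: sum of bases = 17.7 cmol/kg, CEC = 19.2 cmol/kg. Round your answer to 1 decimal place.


Step 1: BS = 100 * (sum of bases) / CEC
Step 2: BS = 100 * 17.7 / 19.2
Step 3: BS = 92.2%

92.2


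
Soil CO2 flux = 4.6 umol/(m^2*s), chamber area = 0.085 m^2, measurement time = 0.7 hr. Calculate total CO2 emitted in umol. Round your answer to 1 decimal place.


Step 1: Convert time to seconds: 0.7 hr * 3600 = 2520.0 s
Step 2: Total = flux * area * time_s
Step 3: Total = 4.6 * 0.085 * 2520.0
Step 4: Total = 985.3 umol

985.3


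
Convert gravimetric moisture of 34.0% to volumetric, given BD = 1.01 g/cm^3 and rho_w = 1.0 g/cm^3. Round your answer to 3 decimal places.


Step 1: theta = (w / 100) * BD / rho_w
Step 2: theta = (34.0 / 100) * 1.01 / 1.0
Step 3: theta = 0.34 * 1.01
Step 4: theta = 0.343

0.343


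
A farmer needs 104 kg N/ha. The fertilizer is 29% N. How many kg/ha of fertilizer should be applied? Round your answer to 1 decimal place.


Step 1: Fertilizer rate = target N / (N content / 100)
Step 2: Rate = 104 / (29 / 100)
Step 3: Rate = 104 / 0.29
Step 4: Rate = 358.6 kg/ha

358.6


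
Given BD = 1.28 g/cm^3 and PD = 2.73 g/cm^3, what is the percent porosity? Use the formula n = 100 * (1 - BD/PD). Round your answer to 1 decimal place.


Step 1: Formula: n = 100 * (1 - BD / PD)
Step 2: n = 100 * (1 - 1.28 / 2.73)
Step 3: n = 100 * (1 - 0.46886)
Step 4: n = 53.1%

53.1


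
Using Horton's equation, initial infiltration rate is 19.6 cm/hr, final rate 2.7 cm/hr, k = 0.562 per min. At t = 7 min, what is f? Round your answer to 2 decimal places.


Step 1: f = fc + (f0 - fc) * exp(-k * t)
Step 2: exp(-0.562 * 7) = 0.019565
Step 3: f = 2.7 + (19.6 - 2.7) * 0.019565
Step 4: f = 2.7 + 16.9 * 0.019565
Step 5: f = 3.03 cm/hr

3.03


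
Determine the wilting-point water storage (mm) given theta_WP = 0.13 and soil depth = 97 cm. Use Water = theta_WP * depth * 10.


Step 1: Water (mm) = theta_WP * depth * 10
Step 2: Water = 0.13 * 97 * 10
Step 3: Water = 126.1 mm

126.1


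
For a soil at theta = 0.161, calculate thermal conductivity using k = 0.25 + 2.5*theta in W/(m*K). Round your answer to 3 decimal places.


Step 1: k = 0.25 + 2.5 * theta
Step 2: k = 0.25 + 2.5 * 0.161
Step 3: k = 0.25 + 0.403
Step 4: k = 0.653 W/(m*K)

0.653


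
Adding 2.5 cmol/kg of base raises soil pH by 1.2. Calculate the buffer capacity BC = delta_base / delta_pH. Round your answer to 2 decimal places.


Step 1: BC = change in base / change in pH
Step 2: BC = 2.5 / 1.2
Step 3: BC = 2.08 cmol/(kg*pH unit)

2.08


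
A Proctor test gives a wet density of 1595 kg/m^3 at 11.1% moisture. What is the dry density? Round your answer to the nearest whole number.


Step 1: Dry density = wet density / (1 + w/100)
Step 2: Dry density = 1595 / (1 + 11.1/100)
Step 3: Dry density = 1595 / 1.111
Step 4: Dry density = 1436 kg/m^3

1436


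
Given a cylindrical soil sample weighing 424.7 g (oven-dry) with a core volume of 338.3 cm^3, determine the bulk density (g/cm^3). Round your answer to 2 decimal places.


Step 1: Identify the formula: BD = dry mass / volume
Step 2: Substitute values: BD = 424.7 / 338.3
Step 3: BD = 1.26 g/cm^3

1.26


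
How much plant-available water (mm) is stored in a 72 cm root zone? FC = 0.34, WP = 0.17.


Step 1: Available water = (FC - WP) * depth * 10
Step 2: AW = (0.34 - 0.17) * 72 * 10
Step 3: AW = 0.17 * 72 * 10
Step 4: AW = 122.4 mm

122.4


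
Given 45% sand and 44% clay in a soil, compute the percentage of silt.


Step 1: sand + silt + clay = 100%
Step 2: silt = 100 - sand - clay
Step 3: silt = 100 - 45 - 44
Step 4: silt = 11%

11


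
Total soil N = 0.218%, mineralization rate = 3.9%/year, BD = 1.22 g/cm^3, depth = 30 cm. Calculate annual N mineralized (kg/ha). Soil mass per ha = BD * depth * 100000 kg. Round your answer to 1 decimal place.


Step 1: Soil mass per ha = BD * depth * 100000 = 1.22 * 30 * 100000 = 3660000 kg
Step 2: Total N pool = soil mass * N%/100 = 3660000 * 0.218/100 = 7978.8 kg/ha
Step 3: N mineralized = N pool * rate%/100 = 7978.8 * 3.9/100 = 311.2 kg/ha/yr

311.2


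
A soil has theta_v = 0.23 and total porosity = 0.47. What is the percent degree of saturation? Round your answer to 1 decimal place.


Step 1: S = 100 * theta_v / n
Step 2: S = 100 * 0.23 / 0.47
Step 3: S = 48.9%

48.9


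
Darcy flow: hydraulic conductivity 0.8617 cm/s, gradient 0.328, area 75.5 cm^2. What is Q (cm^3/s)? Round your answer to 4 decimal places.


Step 1: Apply Darcy's law: Q = K * i * A
Step 2: Q = 0.8617 * 0.328 * 75.5
Step 3: Q = 21.3391 cm^3/s

21.3391


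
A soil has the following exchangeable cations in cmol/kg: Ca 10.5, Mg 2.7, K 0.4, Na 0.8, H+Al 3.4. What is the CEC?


Step 1: CEC = Ca + Mg + K + Na + (H+Al)
Step 2: CEC = 10.5 + 2.7 + 0.4 + 0.8 + 3.4
Step 3: CEC = 17.8 cmol/kg

17.8


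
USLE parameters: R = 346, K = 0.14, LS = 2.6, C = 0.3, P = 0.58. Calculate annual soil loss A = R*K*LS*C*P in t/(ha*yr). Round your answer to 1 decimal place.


Step 1: A = R * K * LS * C * P
Step 2: R * K = 346 * 0.14 = 48.44
Step 3: (R*K) * LS = 48.44 * 2.6 = 125.944
Step 4: * C * P = 125.944 * 0.3 * 0.58 = 21.9
Step 5: A = 21.9 t/(ha*yr)

21.9


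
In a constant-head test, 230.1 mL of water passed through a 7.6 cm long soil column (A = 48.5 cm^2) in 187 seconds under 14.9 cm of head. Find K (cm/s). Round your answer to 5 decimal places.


Step 1: K = Q * L / (A * t * h)
Step 2: Numerator = 230.1 * 7.6 = 1748.76
Step 3: Denominator = 48.5 * 187 * 14.9 = 135135.55
Step 4: K = 1748.76 / 135135.55 = 0.01294 cm/s

0.01294


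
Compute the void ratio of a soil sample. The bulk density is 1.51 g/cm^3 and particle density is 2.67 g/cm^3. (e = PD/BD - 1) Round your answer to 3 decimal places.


Step 1: e = PD / BD - 1
Step 2: e = 2.67 / 1.51 - 1
Step 3: e = 1.76821 - 1
Step 4: e = 0.768

0.768


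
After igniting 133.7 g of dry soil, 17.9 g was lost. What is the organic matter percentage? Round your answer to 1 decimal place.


Step 1: OM% = 100 * LOI / sample mass
Step 2: OM = 100 * 17.9 / 133.7
Step 3: OM = 13.4%

13.4


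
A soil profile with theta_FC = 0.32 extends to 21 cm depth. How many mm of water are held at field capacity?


Step 1: Water (mm) = theta_FC * depth (cm) * 10
Step 2: Water = 0.32 * 21 * 10
Step 3: Water = 67.2 mm

67.2


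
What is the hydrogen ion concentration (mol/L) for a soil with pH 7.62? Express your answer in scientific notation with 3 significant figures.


Step 1: [H+] = 10^(-pH)
Step 2: [H+] = 10^(-7.62)
Step 3: [H+] = 2.40e-08 mol/L

2.40e-08


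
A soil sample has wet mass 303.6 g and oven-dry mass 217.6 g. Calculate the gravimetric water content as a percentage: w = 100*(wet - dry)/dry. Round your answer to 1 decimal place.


Step 1: Water mass = wet - dry = 303.6 - 217.6 = 86.0 g
Step 2: w = 100 * water mass / dry mass
Step 3: w = 100 * 86.0 / 217.6 = 39.5%

39.5


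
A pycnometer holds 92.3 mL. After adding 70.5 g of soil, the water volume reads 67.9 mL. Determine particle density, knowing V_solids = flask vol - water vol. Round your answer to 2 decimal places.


Step 1: Volume of solids = flask volume - water volume with soil
Step 2: V_solids = 92.3 - 67.9 = 24.4 mL
Step 3: Particle density = mass / V_solids = 70.5 / 24.4 = 2.89 g/cm^3

2.89


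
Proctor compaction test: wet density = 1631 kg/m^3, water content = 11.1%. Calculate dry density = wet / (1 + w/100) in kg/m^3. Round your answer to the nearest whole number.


Step 1: Dry density = wet density / (1 + w/100)
Step 2: Dry density = 1631 / (1 + 11.1/100)
Step 3: Dry density = 1631 / 1.111
Step 4: Dry density = 1468 kg/m^3

1468


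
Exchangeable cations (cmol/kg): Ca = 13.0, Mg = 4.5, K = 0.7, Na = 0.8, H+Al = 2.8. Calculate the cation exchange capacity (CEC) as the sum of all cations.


Step 1: CEC = Ca + Mg + K + Na + (H+Al)
Step 2: CEC = 13.0 + 4.5 + 0.7 + 0.8 + 2.8
Step 3: CEC = 21.8 cmol/kg

21.8


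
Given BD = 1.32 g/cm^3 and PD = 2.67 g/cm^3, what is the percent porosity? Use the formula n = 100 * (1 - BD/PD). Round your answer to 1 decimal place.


Step 1: Formula: n = 100 * (1 - BD / PD)
Step 2: n = 100 * (1 - 1.32 / 2.67)
Step 3: n = 100 * (1 - 0.49438)
Step 4: n = 50.6%

50.6


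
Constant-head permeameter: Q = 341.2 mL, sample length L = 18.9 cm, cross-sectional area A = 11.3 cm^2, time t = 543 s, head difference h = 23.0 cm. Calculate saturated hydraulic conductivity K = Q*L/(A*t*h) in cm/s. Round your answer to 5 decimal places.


Step 1: K = Q * L / (A * t * h)
Step 2: Numerator = 341.2 * 18.9 = 6448.68
Step 3: Denominator = 11.3 * 543 * 23.0 = 141125.7
Step 4: K = 6448.68 / 141125.7 = 0.04569 cm/s

0.04569


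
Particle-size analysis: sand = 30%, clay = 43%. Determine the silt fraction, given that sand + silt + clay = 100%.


Step 1: sand + silt + clay = 100%
Step 2: silt = 100 - sand - clay
Step 3: silt = 100 - 30 - 43
Step 4: silt = 27%

27


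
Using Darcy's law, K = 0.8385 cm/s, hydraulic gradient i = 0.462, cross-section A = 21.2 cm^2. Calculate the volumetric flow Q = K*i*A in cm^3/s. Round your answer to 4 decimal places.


Step 1: Apply Darcy's law: Q = K * i * A
Step 2: Q = 0.8385 * 0.462 * 21.2
Step 3: Q = 8.2126 cm^3/s

8.2126


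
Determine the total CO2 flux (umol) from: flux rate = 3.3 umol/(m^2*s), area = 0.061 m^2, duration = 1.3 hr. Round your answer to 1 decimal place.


Step 1: Convert time to seconds: 1.3 hr * 3600 = 4680.0 s
Step 2: Total = flux * area * time_s
Step 3: Total = 3.3 * 0.061 * 4680.0
Step 4: Total = 942.1 umol

942.1


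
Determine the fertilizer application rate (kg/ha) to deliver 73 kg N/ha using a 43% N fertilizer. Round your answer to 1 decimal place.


Step 1: Fertilizer rate = target N / (N content / 100)
Step 2: Rate = 73 / (43 / 100)
Step 3: Rate = 73 / 0.43
Step 4: Rate = 169.8 kg/ha

169.8


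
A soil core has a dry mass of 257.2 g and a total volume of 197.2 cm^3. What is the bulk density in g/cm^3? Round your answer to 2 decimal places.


Step 1: Identify the formula: BD = dry mass / volume
Step 2: Substitute values: BD = 257.2 / 197.2
Step 3: BD = 1.3 g/cm^3

1.3


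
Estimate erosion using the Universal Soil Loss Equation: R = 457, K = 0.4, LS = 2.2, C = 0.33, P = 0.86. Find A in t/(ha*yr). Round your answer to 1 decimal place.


Step 1: A = R * K * LS * C * P
Step 2: R * K = 457 * 0.4 = 182.8
Step 3: (R*K) * LS = 182.8 * 2.2 = 402.16
Step 4: * C * P = 402.16 * 0.33 * 0.86 = 114.1
Step 5: A = 114.1 t/(ha*yr)

114.1


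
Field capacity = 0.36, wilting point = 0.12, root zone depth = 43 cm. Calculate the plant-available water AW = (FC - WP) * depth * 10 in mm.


Step 1: Available water = (FC - WP) * depth * 10
Step 2: AW = (0.36 - 0.12) * 43 * 10
Step 3: AW = 0.24 * 43 * 10
Step 4: AW = 103.2 mm

103.2


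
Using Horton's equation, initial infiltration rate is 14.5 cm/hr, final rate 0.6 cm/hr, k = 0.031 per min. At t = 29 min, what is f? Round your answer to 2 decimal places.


Step 1: f = fc + (f0 - fc) * exp(-k * t)
Step 2: exp(-0.031 * 29) = 0.406976
Step 3: f = 0.6 + (14.5 - 0.6) * 0.406976
Step 4: f = 0.6 + 13.9 * 0.406976
Step 5: f = 6.26 cm/hr

6.26


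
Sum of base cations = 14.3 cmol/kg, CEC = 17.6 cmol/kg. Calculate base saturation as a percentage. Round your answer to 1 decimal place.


Step 1: BS = 100 * (sum of bases) / CEC
Step 2: BS = 100 * 14.3 / 17.6
Step 3: BS = 81.3%

81.3


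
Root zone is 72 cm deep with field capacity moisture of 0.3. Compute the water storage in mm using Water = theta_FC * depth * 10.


Step 1: Water (mm) = theta_FC * depth (cm) * 10
Step 2: Water = 0.3 * 72 * 10
Step 3: Water = 216.0 mm

216.0


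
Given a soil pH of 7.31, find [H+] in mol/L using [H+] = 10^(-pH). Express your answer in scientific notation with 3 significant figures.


Step 1: [H+] = 10^(-pH)
Step 2: [H+] = 10^(-7.31)
Step 3: [H+] = 4.90e-08 mol/L

4.90e-08


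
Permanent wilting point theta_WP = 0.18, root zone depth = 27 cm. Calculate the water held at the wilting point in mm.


Step 1: Water (mm) = theta_WP * depth * 10
Step 2: Water = 0.18 * 27 * 10
Step 3: Water = 48.6 mm

48.6


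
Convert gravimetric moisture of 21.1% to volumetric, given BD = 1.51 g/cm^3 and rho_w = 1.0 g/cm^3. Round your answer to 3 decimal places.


Step 1: theta = (w / 100) * BD / rho_w
Step 2: theta = (21.1 / 100) * 1.51 / 1.0
Step 3: theta = 0.211 * 1.51
Step 4: theta = 0.319

0.319


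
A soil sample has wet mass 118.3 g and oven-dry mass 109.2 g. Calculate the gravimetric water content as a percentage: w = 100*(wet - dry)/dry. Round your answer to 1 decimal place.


Step 1: Water mass = wet - dry = 118.3 - 109.2 = 9.1 g
Step 2: w = 100 * water mass / dry mass
Step 3: w = 100 * 9.1 / 109.2 = 8.3%

8.3


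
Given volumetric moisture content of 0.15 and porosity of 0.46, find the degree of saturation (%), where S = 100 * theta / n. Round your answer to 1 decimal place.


Step 1: S = 100 * theta_v / n
Step 2: S = 100 * 0.15 / 0.46
Step 3: S = 32.6%

32.6


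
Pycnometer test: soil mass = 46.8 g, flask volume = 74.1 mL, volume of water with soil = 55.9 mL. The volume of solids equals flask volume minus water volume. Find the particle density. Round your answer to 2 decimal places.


Step 1: Volume of solids = flask volume - water volume with soil
Step 2: V_solids = 74.1 - 55.9 = 18.2 mL
Step 3: Particle density = mass / V_solids = 46.8 / 18.2 = 2.57 g/cm^3

2.57


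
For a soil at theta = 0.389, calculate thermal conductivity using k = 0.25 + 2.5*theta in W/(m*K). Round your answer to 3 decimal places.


Step 1: k = 0.25 + 2.5 * theta
Step 2: k = 0.25 + 2.5 * 0.389
Step 3: k = 0.25 + 0.973
Step 4: k = 1.223 W/(m*K)

1.223


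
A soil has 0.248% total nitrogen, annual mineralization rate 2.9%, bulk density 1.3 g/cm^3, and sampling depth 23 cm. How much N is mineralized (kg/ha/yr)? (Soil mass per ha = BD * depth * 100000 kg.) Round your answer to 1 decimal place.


Step 1: Soil mass per ha = BD * depth * 100000 = 1.3 * 23 * 100000 = 2990000 kg
Step 2: Total N pool = soil mass * N%/100 = 2990000 * 0.248/100 = 7415.2 kg/ha
Step 3: N mineralized = N pool * rate%/100 = 7415.2 * 2.9/100 = 215.0 kg/ha/yr

215.0


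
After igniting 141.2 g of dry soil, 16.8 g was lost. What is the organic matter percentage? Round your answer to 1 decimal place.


Step 1: OM% = 100 * LOI / sample mass
Step 2: OM = 100 * 16.8 / 141.2
Step 3: OM = 11.9%

11.9


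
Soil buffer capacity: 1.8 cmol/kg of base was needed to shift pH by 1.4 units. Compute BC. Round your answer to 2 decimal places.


Step 1: BC = change in base / change in pH
Step 2: BC = 1.8 / 1.4
Step 3: BC = 1.29 cmol/(kg*pH unit)

1.29


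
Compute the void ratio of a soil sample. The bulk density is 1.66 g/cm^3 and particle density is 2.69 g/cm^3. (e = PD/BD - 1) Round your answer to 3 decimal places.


Step 1: e = PD / BD - 1
Step 2: e = 2.69 / 1.66 - 1
Step 3: e = 1.62048 - 1
Step 4: e = 0.62

0.62


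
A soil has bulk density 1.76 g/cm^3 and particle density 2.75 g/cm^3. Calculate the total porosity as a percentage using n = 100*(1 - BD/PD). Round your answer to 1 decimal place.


Step 1: Formula: n = 100 * (1 - BD / PD)
Step 2: n = 100 * (1 - 1.76 / 2.75)
Step 3: n = 100 * (1 - 0.64)
Step 4: n = 36.0%

36.0


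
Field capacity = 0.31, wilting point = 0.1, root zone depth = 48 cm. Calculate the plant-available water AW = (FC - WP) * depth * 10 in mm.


Step 1: Available water = (FC - WP) * depth * 10
Step 2: AW = (0.31 - 0.1) * 48 * 10
Step 3: AW = 0.21 * 48 * 10
Step 4: AW = 100.8 mm

100.8


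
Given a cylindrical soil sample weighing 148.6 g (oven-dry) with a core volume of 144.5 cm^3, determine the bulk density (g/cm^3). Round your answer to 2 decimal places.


Step 1: Identify the formula: BD = dry mass / volume
Step 2: Substitute values: BD = 148.6 / 144.5
Step 3: BD = 1.03 g/cm^3

1.03


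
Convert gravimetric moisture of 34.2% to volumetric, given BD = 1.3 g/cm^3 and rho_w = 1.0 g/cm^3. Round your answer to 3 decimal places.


Step 1: theta = (w / 100) * BD / rho_w
Step 2: theta = (34.2 / 100) * 1.3 / 1.0
Step 3: theta = 0.342 * 1.3
Step 4: theta = 0.445

0.445


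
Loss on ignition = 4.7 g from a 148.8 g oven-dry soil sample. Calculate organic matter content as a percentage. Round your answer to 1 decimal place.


Step 1: OM% = 100 * LOI / sample mass
Step 2: OM = 100 * 4.7 / 148.8
Step 3: OM = 3.2%

3.2


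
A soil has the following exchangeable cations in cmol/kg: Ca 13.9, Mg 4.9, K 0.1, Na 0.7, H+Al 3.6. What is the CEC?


Step 1: CEC = Ca + Mg + K + Na + (H+Al)
Step 2: CEC = 13.9 + 4.9 + 0.1 + 0.7 + 3.6
Step 3: CEC = 23.2 cmol/kg

23.2


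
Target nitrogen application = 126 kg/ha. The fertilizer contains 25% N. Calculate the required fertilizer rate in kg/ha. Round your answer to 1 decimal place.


Step 1: Fertilizer rate = target N / (N content / 100)
Step 2: Rate = 126 / (25 / 100)
Step 3: Rate = 126 / 0.25
Step 4: Rate = 504.0 kg/ha

504.0


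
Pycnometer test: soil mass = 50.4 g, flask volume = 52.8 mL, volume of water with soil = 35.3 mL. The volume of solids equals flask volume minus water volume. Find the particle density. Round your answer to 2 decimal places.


Step 1: Volume of solids = flask volume - water volume with soil
Step 2: V_solids = 52.8 - 35.3 = 17.5 mL
Step 3: Particle density = mass / V_solids = 50.4 / 17.5 = 2.88 g/cm^3

2.88
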